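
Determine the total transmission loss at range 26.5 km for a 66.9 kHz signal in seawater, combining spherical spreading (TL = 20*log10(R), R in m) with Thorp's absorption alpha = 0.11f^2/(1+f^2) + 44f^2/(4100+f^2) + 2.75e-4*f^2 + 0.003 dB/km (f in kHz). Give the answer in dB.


Step 1 (Thorp): alpha = 0.11*4475.61/(1+4475.61) + 44*4475.61/(4100+4475.61) + 2.75e-4*4475.61 + 0.003 = 24.3074 dB/km
Step 2: TL_spread = 20*log10(26500) = 88.46 dB
Step 3: TL_abs = alpha*R = 24.3074 * 26.5 = 644.15 dB
Step 4: TL_total = 88.46 + 644.15 = 732.61

732.61 dB


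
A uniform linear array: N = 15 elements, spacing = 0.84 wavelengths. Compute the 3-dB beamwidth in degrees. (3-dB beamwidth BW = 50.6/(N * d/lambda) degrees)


4.02 deg


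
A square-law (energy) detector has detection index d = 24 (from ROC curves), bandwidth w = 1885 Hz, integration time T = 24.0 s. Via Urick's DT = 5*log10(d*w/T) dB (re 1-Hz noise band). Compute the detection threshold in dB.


DT = 5*log10(d*w/T) = 5*log10(24 * 1885 / 24.0) = 5*log10(1885.0) = 16.38

16.38 dB


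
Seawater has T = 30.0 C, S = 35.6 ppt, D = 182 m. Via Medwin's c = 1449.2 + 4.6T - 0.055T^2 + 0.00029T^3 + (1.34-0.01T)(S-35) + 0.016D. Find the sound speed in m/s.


c = 1449.2 + 4.6*30.0 - 0.055*30.0^2 + 0.00029*30.0^3 + (1.34 - 0.01*30.0)*(35.6 - 35) + 0.016*182 = 1549.07

1549.07 m/s


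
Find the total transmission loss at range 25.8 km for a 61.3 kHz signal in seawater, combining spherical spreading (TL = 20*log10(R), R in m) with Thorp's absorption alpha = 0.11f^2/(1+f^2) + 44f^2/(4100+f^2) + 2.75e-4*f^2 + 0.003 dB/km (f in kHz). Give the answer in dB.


Step 1 (Thorp): alpha = 0.11*3757.69/(1+3757.69) + 44*3757.69/(4100+3757.69) + 2.75e-4*3757.69 + 0.003 = 22.1879 dB/km
Step 2: TL_spread = 20*log10(25800) = 88.23 dB
Step 3: TL_abs = alpha*R = 22.1879 * 25.8 = 572.45 dB
Step 4: TL_total = 88.23 + 572.45 = 660.68

660.68 dB


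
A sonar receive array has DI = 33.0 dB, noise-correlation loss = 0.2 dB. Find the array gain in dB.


AG = DI - L_corr = 33.0 - 0.2 = 32.8

32.8 dB


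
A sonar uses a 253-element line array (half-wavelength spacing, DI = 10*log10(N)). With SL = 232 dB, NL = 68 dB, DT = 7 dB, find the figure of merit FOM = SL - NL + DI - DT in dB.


Step 1: DI = 10*log10(253) = 24.03 dB
Step 2: FOM = SL - NL + DI - DT = 232 - 68 + 24.03 - 7 = 181.03

181.03 dB


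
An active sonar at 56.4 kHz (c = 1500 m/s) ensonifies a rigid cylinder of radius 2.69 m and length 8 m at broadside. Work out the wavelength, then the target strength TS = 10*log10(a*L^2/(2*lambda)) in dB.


Step 1: lambda = c/f = 1500/56400 = 0.0266 m
Step 2: TS = 10*log10(a*L^2/(2*lambda)) = 10*log10(2.69*8^2/(2*0.0266)) = 35.1

35.1 dB


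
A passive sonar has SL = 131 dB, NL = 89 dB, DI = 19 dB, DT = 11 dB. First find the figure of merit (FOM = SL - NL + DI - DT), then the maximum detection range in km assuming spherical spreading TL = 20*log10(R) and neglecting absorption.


Step 1: FOM = SL - NL + DI - DT = 131 - 89 + 19 - 11 = 50 dB
Step 2: at max range FOM = TL = 20*log10(R), so R = 10^(50/20) = 316.23 m = 0.32 km

0.32 km


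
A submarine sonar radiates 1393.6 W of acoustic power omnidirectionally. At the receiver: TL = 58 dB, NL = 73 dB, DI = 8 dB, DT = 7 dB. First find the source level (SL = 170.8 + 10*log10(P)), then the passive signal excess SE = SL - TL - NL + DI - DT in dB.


Step 1: SL = 170.8 + 10*log10(1393.6) = 202.24 dB
Step 2: SE = SL - TL - NL + DI - DT = 202.24 - 58 - 73 + 8 - 7 = 72.24

72.24 dB


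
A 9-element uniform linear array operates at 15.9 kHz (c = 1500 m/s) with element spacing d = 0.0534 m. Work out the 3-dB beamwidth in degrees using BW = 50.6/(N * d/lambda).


Step 1: lambda = 1500/15900 = 0.09434 m
Step 2: d/lambda = 0.0534/0.09434 = 0.566
Step 3: BW = 50.6/(N * d/lambda) = 50.6/(9 * 0.566) = 9.93

9.93 deg


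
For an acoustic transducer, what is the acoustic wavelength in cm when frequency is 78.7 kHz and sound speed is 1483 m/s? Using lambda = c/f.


1.88 cm


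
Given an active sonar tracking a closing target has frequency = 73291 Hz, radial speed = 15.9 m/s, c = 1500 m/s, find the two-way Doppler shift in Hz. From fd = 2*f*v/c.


1553.77 Hz


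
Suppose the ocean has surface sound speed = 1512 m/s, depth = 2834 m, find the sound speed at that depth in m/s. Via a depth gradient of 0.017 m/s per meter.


c = 1512 + 0.017 * 2834 = 1560.178

1560.178 m/s


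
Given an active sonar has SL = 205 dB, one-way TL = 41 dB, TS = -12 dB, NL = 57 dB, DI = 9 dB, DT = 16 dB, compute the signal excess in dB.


SE = SL - 2*TL + TS - NL + DI - DT = 205 - 2*41 + (-12) - 57 + 9 - 16 = 47

47 dB


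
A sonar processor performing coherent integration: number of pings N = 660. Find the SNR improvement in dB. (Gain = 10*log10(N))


Gain = 10*log10(660) = 28.2

28.2 dB


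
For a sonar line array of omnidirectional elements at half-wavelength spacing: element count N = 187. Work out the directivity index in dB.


DI = 10*log10(187) = 22.72

22.72 dB


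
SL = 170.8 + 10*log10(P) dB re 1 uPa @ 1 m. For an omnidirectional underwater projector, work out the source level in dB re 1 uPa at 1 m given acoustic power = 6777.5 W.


SL = 170.8 + 10*log10(6777.5) = 170.8 + 38.31 = 209.11

209.11 dB


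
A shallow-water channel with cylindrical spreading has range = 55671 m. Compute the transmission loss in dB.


TL = 10*log10(55671) = 47.46

47.46 dB


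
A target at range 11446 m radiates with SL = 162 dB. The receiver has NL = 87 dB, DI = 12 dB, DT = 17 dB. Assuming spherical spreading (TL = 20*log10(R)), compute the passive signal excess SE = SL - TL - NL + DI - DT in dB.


Step 1: TL = 20*log10(11446) = 81.17 dB
Step 2: SE = 162 - 81.17 - 87 + 12 - 17 = -11.17

-11.17 dB


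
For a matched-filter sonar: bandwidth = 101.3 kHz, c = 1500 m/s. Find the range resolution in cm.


dR = c/(2*BW) = 1500 / (2 * 101.3e3) = 0.0074 m = 0.74 cm

0.74 cm


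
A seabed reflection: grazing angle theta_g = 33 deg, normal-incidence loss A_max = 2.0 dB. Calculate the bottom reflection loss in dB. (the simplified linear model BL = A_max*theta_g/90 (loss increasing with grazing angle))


BL = A_max * theta_g / 90 = 2.0 * 33 / 90 = 0.73

0.73 dB


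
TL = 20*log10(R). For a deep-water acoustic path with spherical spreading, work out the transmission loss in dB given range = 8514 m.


TL = 20*log10(8514) = 78.6

78.6 dB


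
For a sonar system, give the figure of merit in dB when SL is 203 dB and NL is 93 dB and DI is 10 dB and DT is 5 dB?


FOM = SL - NL + DI - DT = 203 - 93 + 10 - 5 = 115

115 dB


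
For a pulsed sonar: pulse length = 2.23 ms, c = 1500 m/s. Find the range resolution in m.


dR = c*tau/2 = 1500 * 2.23e-3 / 2 = 1.6725

1.6725 m


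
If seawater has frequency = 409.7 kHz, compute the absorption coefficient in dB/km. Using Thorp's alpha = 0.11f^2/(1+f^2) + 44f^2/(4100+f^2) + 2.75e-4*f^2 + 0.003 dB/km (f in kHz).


89.224 dB/km


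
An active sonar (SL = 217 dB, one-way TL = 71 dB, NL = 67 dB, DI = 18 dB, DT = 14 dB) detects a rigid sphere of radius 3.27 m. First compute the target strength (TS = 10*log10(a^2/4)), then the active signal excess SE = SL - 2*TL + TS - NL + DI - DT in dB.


Step 1: TS = 10*log10(3.27^2/4) = 4.27 dB
Step 2: SE = SL - 2*TL + TS - NL + DI - DT = 217 - 2*71 + (4.27) - 67 + 18 - 14 = 16.27

16.27 dB


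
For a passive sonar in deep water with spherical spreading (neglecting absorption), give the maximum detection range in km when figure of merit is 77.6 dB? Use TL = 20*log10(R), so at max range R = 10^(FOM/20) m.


7.59 km


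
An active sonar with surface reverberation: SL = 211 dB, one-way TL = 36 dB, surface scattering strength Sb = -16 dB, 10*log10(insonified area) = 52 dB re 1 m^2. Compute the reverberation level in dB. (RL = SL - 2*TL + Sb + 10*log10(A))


175 dB


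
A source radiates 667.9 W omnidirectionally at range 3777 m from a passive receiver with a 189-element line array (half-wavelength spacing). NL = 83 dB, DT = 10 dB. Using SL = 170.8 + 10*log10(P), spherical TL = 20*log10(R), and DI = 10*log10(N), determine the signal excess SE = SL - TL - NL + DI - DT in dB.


Step 1: SL = 170.8 + 10*log10(667.9) = 199.05 dB
Step 2: TL = 20*log10(3777) = 71.54 dB
Step 3: DI = 10*log10(189) = 22.76 dB
Step 4: SE = SL - TL - NL + DI - DT = 199.05 - 71.54 - 83 + 22.76 - 10 = 57.27

57.27 dB


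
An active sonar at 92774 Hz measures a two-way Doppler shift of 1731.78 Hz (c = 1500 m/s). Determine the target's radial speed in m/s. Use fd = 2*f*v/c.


From fd = 2*f*v/c, v = c*fd/(2*f) = 1500 * 1731.78 / (2*92774) = 14.0

14.0 m/s


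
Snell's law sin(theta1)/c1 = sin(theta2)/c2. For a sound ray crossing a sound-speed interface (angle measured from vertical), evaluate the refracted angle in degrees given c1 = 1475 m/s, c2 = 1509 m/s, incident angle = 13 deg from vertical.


sin(theta2) = (c2/c1)*sin(theta1) = (1509/1475)*sin(13 deg) = 0.23014
theta2 = arcsin(0.23014) = 13.31

13.31 deg


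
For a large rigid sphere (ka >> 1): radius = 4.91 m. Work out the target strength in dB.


7.8 dB


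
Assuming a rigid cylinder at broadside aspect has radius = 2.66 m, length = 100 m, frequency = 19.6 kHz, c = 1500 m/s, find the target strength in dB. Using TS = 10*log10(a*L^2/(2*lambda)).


52.4 dB


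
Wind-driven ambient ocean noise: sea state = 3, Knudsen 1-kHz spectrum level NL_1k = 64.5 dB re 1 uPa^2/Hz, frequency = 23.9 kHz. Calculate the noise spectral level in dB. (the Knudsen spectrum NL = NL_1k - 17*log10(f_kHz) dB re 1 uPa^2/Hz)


NL = NL_1k - 17*log10(f_kHz) = 64.5 - 17*log10(23.9) = 64.5 - (23.43) = 41.07

41.07 dB


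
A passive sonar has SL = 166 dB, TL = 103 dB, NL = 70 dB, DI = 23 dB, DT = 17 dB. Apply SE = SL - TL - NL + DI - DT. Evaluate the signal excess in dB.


-1 dB


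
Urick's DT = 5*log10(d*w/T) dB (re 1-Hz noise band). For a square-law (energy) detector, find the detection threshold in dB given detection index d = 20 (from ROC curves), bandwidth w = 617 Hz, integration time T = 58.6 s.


DT = 5*log10(d*w/T) = 5*log10(20 * 617 / 58.6) = 5*log10(210.58) = 11.62

11.62 dB


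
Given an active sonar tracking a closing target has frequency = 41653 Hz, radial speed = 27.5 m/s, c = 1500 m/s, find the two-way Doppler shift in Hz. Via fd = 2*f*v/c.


fd = 2*f*v/c = 2 * 41653 * 27.5 / 1500 = 1527.28

1527.28 Hz


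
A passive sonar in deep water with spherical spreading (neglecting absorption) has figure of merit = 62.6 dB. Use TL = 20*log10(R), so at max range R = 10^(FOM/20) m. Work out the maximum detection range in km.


At max range FOM = TL, so 20*log10(R) = 62.6
R = 10^(62.6/20) = 1348.96 m = 1.35 km

1.35 km


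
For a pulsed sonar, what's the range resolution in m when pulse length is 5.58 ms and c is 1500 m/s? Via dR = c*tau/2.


dR = c*tau/2 = 1500 * 5.58e-3 / 2 = 4.185

4.185 m


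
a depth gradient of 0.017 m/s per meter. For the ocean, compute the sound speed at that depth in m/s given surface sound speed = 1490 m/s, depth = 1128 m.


1509.176 m/s


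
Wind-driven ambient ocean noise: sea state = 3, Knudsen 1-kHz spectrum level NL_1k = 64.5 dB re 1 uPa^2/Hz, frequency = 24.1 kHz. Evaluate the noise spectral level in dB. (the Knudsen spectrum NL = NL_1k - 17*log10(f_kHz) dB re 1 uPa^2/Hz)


NL = NL_1k - 17*log10(f_kHz) = 64.5 - 17*log10(24.1) = 64.5 - (23.49) = 41.01

41.01 dB


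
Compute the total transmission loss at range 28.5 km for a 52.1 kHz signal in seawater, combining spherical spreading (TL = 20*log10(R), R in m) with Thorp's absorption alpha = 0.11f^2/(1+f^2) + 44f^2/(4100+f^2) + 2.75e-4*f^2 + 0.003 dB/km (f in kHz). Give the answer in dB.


Step 1 (Thorp): alpha = 0.11*2714.41/(1+2714.41) + 44*2714.41/(4100+2714.41) + 2.75e-4*2714.41 + 0.003 = 18.3861 dB/km
Step 2: TL_spread = 20*log10(28500) = 89.1 dB
Step 3: TL_abs = alpha*R = 18.3861 * 28.5 = 524.0 dB
Step 4: TL_total = 89.1 + 524.0 = 613.1

613.1 dB


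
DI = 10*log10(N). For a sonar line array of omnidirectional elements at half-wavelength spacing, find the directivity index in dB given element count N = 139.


DI = 10*log10(139) = 21.43

21.43 dB


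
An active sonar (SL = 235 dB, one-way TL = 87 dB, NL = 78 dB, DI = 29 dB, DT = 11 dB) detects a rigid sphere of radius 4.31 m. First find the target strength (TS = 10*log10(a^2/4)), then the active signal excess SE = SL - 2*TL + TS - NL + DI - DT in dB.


Step 1: TS = 10*log10(4.31^2/4) = 6.67 dB
Step 2: SE = SL - 2*TL + TS - NL + DI - DT = 235 - 2*87 + (6.67) - 78 + 29 - 11 = 7.67

7.67 dB


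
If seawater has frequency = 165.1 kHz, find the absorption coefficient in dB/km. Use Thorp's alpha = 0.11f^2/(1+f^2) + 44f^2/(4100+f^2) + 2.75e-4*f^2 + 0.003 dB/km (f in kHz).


f^2 = 27258.01
alpha = 0.11*27258.01/(1+27258.01) + 44*27258.01/(4100+27258.01) + 2.75e-4*27258.01 + 0.003 = 45.856

45.856 dB/km


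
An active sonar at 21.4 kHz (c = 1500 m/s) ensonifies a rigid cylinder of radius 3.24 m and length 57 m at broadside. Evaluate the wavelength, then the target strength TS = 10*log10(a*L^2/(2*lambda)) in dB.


Step 1: lambda = c/f = 1500/21400 = 0.07009 m
Step 2: TS = 10*log10(a*L^2/(2*lambda)) = 10*log10(3.24*57^2/(2*0.07009)) = 48.76

48.76 dB


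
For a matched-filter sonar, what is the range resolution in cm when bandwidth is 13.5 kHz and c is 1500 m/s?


5.56 cm


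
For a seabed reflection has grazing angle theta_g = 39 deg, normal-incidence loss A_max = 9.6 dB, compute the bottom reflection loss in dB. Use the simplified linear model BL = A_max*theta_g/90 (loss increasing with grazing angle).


4.16 dB


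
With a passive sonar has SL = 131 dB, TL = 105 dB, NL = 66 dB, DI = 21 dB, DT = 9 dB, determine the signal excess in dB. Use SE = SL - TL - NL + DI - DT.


SE = SL - TL - NL + DI - DT = 131 - 105 - 66 + 21 - 9 = -28

-28 dB


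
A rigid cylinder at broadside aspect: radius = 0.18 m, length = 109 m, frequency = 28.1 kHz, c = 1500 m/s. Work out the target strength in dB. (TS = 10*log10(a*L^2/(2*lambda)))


43.02 dB


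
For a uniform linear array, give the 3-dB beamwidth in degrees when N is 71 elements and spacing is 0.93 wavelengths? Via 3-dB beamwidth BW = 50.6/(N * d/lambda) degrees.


BW = 50.6 / (71 * 0.93) = 50.6 / 66.03 = 0.77

0.77 deg


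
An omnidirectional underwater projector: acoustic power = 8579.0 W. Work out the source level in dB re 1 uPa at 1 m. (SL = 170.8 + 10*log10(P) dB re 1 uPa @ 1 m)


SL = 170.8 + 10*log10(8579.0) = 170.8 + 39.33 = 210.13

210.13 dB


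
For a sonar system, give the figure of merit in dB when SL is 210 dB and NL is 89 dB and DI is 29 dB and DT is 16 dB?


134 dB


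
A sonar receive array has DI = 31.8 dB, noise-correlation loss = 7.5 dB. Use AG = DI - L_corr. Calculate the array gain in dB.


AG = DI - L_corr = 31.8 - 7.5 = 24.3

24.3 dB


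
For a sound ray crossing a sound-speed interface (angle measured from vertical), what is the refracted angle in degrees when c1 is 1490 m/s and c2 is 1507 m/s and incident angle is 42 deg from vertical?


sin(theta2) = (c2/c1)*sin(theta1) = (1507/1490)*sin(42 deg) = 0.67676
theta2 = arcsin(0.67676) = 42.59

42.59 deg


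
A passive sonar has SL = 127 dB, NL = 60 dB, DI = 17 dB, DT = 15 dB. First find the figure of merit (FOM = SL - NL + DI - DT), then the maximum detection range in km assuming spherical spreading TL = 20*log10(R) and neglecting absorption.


Step 1: FOM = SL - NL + DI - DT = 127 - 60 + 17 - 15 = 69 dB
Step 2: at max range FOM = TL = 20*log10(R), so R = 10^(69/20) = 2818.38 m = 2.82 km

2.82 km


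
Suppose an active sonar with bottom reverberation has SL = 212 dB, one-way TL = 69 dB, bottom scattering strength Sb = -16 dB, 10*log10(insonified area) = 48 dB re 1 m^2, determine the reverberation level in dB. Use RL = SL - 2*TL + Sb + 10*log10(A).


RL = SL - 2*TL + Sb + 10*log10(A) = 212 - 2*69 + (-16) + 48 = 106

106 dB


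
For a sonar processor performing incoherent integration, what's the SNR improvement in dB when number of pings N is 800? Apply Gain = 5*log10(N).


Gain = 5*log10(800) = 14.52

14.52 dB


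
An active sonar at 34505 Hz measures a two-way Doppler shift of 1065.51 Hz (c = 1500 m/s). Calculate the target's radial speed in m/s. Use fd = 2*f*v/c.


From fd = 2*f*v/c, v = c*fd/(2*f) = 1500 * 1065.51 / (2*34505) = 23.16

23.16 m/s


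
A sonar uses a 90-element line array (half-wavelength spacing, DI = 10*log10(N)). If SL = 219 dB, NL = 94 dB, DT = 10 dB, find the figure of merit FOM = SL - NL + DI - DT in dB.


134.54 dB


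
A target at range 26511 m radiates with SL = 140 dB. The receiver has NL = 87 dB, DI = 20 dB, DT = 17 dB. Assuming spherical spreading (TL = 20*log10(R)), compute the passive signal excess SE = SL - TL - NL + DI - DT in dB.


Step 1: TL = 20*log10(26511) = 88.47 dB
Step 2: SE = 140 - 88.47 - 87 + 20 - 17 = -32.47

-32.47 dB


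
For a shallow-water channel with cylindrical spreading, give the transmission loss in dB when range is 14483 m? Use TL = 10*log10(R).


41.61 dB


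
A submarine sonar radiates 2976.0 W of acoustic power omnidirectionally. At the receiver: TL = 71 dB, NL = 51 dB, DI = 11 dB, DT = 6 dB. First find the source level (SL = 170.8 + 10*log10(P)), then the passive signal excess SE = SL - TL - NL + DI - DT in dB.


Step 1: SL = 170.8 + 10*log10(2976.0) = 205.54 dB
Step 2: SE = SL - TL - NL + DI - DT = 205.54 - 71 - 51 + 11 - 6 = 88.54

88.54 dB


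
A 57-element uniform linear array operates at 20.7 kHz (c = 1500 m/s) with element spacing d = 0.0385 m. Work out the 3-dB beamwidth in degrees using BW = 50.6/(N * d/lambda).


1.67 deg


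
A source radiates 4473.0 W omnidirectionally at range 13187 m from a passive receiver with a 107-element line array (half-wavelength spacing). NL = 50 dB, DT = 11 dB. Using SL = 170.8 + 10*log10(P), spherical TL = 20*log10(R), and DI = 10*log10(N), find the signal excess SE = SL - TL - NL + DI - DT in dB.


84.2 dB


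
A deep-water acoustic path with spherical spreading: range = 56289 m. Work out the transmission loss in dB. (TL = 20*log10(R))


TL = 20*log10(56289) = 95.01

95.01 dB


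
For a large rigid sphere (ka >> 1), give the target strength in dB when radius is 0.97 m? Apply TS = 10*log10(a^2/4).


TS = 10*log10(0.97^2 / 4) = 10*log10(0.235225) = -6.29

-6.29 dB


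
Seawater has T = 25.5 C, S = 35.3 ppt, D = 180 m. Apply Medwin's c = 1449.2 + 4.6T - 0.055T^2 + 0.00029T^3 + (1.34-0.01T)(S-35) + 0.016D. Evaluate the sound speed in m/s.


1538.75 m/s


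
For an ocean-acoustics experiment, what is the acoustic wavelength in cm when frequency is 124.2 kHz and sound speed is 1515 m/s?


1.22 cm


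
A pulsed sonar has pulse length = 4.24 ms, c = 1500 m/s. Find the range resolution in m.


dR = c*tau/2 = 1500 * 4.24e-3 / 2 = 3.18

3.18 m


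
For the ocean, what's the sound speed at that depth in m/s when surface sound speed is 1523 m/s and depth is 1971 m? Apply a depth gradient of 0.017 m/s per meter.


c = 1523 + 0.017 * 1971 = 1556.507

1556.507 m/s


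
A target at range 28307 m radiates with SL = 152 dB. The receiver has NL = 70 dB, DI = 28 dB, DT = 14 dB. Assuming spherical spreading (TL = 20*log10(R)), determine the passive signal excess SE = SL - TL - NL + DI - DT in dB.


Step 1: TL = 20*log10(28307) = 89.04 dB
Step 2: SE = 152 - 89.04 - 70 + 28 - 14 = 6.96

6.96 dB


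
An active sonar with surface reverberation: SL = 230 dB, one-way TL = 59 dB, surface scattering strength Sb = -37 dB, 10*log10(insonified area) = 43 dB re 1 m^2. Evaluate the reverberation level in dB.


RL = SL - 2*TL + Sb + 10*log10(A) = 230 - 2*59 + (-37) + 43 = 118

118 dB


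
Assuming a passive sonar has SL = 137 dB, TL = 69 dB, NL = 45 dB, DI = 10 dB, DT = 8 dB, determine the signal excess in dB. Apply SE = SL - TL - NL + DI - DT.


25 dB


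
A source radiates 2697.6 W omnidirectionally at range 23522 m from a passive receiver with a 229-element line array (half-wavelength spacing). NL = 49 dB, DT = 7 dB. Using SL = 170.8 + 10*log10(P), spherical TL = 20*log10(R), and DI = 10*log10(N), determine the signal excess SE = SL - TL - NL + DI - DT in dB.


Step 1: SL = 170.8 + 10*log10(2697.6) = 205.11 dB
Step 2: TL = 20*log10(23522) = 87.43 dB
Step 3: DI = 10*log10(229) = 23.6 dB
Step 4: SE = SL - TL - NL + DI - DT = 205.11 - 87.43 - 49 + 23.6 - 7 = 85.28

85.28 dB


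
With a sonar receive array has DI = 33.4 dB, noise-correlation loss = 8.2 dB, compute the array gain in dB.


25.2 dB


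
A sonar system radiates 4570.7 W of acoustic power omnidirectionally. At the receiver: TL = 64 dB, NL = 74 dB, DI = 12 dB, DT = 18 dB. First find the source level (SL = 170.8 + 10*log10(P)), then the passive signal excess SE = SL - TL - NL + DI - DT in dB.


Step 1: SL = 170.8 + 10*log10(4570.7) = 207.4 dB
Step 2: SE = SL - TL - NL + DI - DT = 207.4 - 64 - 74 + 12 - 18 = 63.4

63.4 dB


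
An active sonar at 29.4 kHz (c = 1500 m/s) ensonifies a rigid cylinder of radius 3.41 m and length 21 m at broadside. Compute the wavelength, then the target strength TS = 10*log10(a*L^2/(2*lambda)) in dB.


Step 1: lambda = c/f = 1500/29400 = 0.05102 m
Step 2: TS = 10*log10(a*L^2/(2*lambda)) = 10*log10(3.41*21^2/(2*0.05102)) = 41.68

41.68 dB


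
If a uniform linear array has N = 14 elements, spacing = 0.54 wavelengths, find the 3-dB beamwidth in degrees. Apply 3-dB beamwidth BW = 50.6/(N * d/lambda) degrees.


6.69 deg


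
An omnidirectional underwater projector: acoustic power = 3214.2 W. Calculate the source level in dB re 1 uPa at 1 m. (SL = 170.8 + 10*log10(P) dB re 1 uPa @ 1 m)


SL = 170.8 + 10*log10(3214.2) = 170.8 + 35.07 = 205.87

205.87 dB


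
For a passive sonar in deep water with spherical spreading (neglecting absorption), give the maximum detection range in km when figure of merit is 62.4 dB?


At max range FOM = TL, so 20*log10(R) = 62.4
R = 10^(62.4/20) = 1318.26 m = 1.32 km

1.32 km


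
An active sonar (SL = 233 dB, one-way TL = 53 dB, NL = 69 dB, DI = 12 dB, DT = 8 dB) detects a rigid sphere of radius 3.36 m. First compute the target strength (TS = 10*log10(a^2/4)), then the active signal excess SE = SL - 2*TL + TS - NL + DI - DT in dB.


Step 1: TS = 10*log10(3.36^2/4) = 4.51 dB
Step 2: SE = SL - 2*TL + TS - NL + DI - DT = 233 - 2*53 + (4.51) - 69 + 12 - 8 = 66.51

66.51 dB


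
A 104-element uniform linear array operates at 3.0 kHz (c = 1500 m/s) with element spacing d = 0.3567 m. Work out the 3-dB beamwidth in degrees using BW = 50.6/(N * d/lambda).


Step 1: lambda = 1500/3000 = 0.5 m
Step 2: d/lambda = 0.3567/0.5 = 0.7134
Step 3: BW = 50.6/(N * d/lambda) = 50.6/(104 * 0.7134) = 0.68

0.68 deg


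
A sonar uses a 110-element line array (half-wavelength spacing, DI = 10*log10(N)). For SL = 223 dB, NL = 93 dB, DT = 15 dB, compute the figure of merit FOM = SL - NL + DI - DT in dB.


Step 1: DI = 10*log10(110) = 20.41 dB
Step 2: FOM = SL - NL + DI - DT = 223 - 93 + 20.41 - 15 = 135.41

135.41 dB


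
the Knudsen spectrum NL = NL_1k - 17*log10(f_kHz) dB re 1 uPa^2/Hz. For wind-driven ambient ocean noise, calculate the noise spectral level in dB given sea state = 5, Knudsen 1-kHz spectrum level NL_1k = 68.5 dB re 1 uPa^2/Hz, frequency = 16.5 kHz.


47.8 dB


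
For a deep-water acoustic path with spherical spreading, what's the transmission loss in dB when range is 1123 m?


TL = 20*log10(1123) = 61.01

61.01 dB


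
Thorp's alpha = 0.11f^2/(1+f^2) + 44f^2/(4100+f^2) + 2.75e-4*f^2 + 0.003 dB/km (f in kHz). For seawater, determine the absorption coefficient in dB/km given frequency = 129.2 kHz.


f^2 = 16692.64
alpha = 0.11*16692.64/(1+16692.64) + 44*16692.64/(4100+16692.64) + 2.75e-4*16692.64 + 0.003 = 40.027

40.027 dB/km


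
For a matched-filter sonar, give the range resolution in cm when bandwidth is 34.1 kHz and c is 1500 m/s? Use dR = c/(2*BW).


dR = c/(2*BW) = 1500 / (2 * 34.1e3) = 0.022 m = 2.2 cm

2.2 cm


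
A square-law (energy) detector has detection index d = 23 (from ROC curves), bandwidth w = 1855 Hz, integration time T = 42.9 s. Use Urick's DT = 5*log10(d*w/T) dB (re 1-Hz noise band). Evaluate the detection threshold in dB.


DT = 5*log10(d*w/T) = 5*log10(23 * 1855 / 42.9) = 5*log10(994.52) = 14.99

14.99 dB


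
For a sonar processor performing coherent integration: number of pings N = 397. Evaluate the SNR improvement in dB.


25.99 dB


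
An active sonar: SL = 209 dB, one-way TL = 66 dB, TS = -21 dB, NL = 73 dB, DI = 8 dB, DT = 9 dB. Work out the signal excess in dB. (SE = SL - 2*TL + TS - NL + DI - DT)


SE = SL - 2*TL + TS - NL + DI - DT = 209 - 2*66 + (-21) - 73 + 8 - 9 = -18

-18 dB


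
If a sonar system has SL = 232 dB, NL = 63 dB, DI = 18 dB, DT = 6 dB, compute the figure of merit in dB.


FOM = SL - NL + DI - DT = 232 - 63 + 18 - 6 = 181

181 dB


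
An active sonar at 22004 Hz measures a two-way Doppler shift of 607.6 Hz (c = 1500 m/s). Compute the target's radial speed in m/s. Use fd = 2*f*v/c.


20.71 m/s


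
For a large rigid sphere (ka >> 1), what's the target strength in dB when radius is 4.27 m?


TS = 10*log10(4.27^2 / 4) = 10*log10(4.558225) = 6.59

6.59 dB


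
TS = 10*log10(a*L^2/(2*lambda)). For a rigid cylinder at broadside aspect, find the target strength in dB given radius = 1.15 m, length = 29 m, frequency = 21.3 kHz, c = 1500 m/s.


lambda = 1500/21300 = 0.07042 m
TS = 10*log10(1.15*29^2/(2*0.07042)) = 38.37

38.37 dB


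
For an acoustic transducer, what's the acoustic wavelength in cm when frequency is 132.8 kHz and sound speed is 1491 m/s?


1.12 cm


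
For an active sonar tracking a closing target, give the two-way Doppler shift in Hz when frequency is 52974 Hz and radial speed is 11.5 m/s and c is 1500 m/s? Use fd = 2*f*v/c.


812.27 Hz


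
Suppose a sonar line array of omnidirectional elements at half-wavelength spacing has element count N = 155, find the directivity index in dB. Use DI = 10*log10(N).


21.9 dB


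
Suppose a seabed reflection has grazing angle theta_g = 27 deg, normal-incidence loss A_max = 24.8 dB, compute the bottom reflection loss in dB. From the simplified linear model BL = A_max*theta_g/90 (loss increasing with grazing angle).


BL = A_max * theta_g / 90 = 24.8 * 27 / 90 = 7.44

7.44 dB


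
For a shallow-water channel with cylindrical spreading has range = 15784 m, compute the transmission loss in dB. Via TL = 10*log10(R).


TL = 10*log10(15784) = 41.98

41.98 dB


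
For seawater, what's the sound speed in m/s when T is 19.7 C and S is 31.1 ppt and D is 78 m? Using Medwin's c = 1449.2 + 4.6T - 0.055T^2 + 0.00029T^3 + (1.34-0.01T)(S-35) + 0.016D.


c = 1449.2 + 4.6*19.7 - 0.055*19.7^2 + 0.00029*19.7^3 + (1.34 - 0.01*19.7)*(31.1 - 35) + 0.016*78 = 1517.48

1517.48 m/s


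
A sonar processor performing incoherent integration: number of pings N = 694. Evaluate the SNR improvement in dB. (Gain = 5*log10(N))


14.21 dB


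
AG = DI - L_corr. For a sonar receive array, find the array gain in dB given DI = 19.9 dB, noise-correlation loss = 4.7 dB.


AG = DI - L_corr = 19.9 - 4.7 = 15.2

15.2 dB


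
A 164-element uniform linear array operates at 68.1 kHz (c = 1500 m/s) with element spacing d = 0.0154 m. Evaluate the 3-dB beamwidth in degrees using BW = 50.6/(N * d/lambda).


Step 1: lambda = 1500/68100 = 0.02203 m
Step 2: d/lambda = 0.0154/0.02203 = 0.699
Step 3: BW = 50.6/(N * d/lambda) = 50.6/(164 * 0.699) = 0.44

0.44 deg


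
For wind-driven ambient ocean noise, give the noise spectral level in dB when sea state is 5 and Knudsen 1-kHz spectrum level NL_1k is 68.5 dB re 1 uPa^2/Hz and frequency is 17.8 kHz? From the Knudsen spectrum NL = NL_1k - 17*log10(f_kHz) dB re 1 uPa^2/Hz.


NL = NL_1k - 17*log10(f_kHz) = 68.5 - 17*log10(17.8) = 68.5 - (21.26) = 47.24

47.24 dB


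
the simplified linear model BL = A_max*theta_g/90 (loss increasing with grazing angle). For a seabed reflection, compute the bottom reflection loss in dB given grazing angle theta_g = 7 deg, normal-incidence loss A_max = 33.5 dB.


BL = A_max * theta_g / 90 = 33.5 * 7 / 90 = 2.61

2.61 dB


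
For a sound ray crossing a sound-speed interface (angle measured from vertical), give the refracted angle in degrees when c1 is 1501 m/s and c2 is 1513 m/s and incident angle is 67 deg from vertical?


sin(theta2) = (c2/c1)*sin(theta1) = (1513/1501)*sin(67 deg) = 0.92786
theta2 = arcsin(0.92786) = 68.1

68.1 deg


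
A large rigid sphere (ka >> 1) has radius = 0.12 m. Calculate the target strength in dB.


TS = 10*log10(0.12^2 / 4) = 10*log10(0.0036) = -24.44

-24.44 dB


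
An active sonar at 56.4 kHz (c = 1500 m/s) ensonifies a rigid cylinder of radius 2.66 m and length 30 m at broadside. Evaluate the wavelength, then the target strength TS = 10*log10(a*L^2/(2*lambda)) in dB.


Step 1: lambda = c/f = 1500/56400 = 0.0266 m
Step 2: TS = 10*log10(a*L^2/(2*lambda)) = 10*log10(2.66*30^2/(2*0.0266)) = 46.53

46.53 dB


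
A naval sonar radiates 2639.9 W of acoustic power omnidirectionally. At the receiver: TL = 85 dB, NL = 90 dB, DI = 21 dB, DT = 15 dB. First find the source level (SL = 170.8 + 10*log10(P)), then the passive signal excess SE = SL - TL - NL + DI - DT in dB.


Step 1: SL = 170.8 + 10*log10(2639.9) = 205.02 dB
Step 2: SE = SL - TL - NL + DI - DT = 205.02 - 85 - 90 + 21 - 15 = 36.02

36.02 dB


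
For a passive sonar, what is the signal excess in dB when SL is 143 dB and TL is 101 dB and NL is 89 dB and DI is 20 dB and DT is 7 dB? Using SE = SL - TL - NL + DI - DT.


SE = SL - TL - NL + DI - DT = 143 - 101 - 89 + 20 - 7 = -34

-34 dB


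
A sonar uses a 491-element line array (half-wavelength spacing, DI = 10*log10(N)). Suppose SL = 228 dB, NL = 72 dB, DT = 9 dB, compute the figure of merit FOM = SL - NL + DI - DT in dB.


173.91 dB


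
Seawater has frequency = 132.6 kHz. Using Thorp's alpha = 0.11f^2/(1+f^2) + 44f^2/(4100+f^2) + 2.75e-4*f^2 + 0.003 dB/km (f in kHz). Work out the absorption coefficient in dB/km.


f^2 = 17582.76
alpha = 0.11*17582.76/(1+17582.76) + 44*17582.76/(4100+17582.76) + 2.75e-4*17582.76 + 0.003 = 40.628

40.628 dB/km


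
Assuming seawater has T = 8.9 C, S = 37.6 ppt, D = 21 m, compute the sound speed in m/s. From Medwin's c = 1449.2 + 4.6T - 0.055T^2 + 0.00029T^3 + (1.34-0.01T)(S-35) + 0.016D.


1489.58 m/s


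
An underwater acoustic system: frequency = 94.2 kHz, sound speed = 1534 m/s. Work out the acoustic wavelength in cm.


lambda = c/f = 1534 / 94200 = 0.0163 m = 1.63 cm

1.63 cm


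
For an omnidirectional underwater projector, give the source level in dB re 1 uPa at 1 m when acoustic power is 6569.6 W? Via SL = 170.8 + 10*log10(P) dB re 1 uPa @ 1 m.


208.98 dB


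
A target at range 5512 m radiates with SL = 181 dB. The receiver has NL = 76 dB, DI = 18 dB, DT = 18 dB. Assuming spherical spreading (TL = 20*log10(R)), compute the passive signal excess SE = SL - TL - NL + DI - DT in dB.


Step 1: TL = 20*log10(5512) = 74.83 dB
Step 2: SE = 181 - 74.83 - 76 + 18 - 18 = 30.17

30.17 dB


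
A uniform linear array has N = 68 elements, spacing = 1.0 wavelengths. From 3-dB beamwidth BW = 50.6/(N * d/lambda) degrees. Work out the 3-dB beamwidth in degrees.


BW = 50.6 / (68 * 1.0) = 50.6 / 68.0 = 0.74

0.74 deg


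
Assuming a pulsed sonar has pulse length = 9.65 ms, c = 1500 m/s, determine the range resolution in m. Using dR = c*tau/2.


7.2375 m


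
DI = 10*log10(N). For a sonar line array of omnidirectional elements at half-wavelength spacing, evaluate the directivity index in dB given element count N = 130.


DI = 10*log10(130) = 21.14

21.14 dB


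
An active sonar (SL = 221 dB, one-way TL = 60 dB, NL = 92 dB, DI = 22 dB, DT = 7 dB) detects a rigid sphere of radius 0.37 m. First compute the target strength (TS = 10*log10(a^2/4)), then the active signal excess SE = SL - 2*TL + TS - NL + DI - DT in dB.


Step 1: TS = 10*log10(0.37^2/4) = -14.66 dB
Step 2: SE = SL - 2*TL + TS - NL + DI - DT = 221 - 2*60 + (-14.66) - 92 + 22 - 7 = 9.34

9.34 dB


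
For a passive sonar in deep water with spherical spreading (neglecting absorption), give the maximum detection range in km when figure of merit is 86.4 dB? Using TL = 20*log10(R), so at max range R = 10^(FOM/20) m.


At max range FOM = TL, so 20*log10(R) = 86.4
R = 10^(86.4/20) = 20892.96 m = 20.89 km

20.89 km


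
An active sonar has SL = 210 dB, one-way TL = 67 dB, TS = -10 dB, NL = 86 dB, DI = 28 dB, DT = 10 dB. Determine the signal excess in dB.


SE = SL - 2*TL + TS - NL + DI - DT = 210 - 2*67 + (-10) - 86 + 28 - 10 = -2

-2 dB


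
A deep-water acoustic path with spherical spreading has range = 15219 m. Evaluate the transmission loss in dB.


TL = 20*log10(15219) = 83.65

83.65 dB


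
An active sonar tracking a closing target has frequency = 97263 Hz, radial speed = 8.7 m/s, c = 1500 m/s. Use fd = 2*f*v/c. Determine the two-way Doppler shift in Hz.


fd = 2*f*v/c = 2 * 97263 * 8.7 / 1500 = 1128.25

1128.25 Hz


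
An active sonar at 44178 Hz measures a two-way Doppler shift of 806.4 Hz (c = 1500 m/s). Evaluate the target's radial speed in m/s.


From fd = 2*f*v/c, v = c*fd/(2*f) = 1500 * 806.4 / (2*44178) = 13.69

13.69 m/s


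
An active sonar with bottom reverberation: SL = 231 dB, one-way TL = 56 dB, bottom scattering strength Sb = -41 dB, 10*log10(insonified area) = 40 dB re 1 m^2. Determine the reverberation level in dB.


RL = SL - 2*TL + Sb + 10*log10(A) = 231 - 2*56 + (-41) + 40 = 118

118 dB


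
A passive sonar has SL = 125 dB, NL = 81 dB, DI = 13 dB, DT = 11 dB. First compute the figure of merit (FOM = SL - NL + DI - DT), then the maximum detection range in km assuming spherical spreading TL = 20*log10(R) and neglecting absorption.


Step 1: FOM = SL - NL + DI - DT = 125 - 81 + 13 - 11 = 46 dB
Step 2: at max range FOM = TL = 20*log10(R), so R = 10^(46/20) = 199.53 m = 0.2 km

0.2 km


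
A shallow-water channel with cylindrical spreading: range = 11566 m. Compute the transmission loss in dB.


TL = 10*log10(11566) = 40.63

40.63 dB


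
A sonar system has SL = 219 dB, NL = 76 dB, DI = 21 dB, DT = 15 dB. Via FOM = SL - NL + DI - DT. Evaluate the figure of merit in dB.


FOM = SL - NL + DI - DT = 219 - 76 + 21 - 15 = 149

149 dB


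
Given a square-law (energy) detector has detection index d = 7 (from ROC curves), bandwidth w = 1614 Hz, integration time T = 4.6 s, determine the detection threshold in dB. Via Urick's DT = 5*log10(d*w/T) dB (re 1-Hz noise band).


DT = 5*log10(d*w/T) = 5*log10(7 * 1614 / 4.6) = 5*log10(2456.09) = 16.95

16.95 dB


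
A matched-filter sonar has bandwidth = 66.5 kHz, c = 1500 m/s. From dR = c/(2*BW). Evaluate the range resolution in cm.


dR = c/(2*BW) = 1500 / (2 * 66.5e3) = 0.0113 m = 1.13 cm

1.13 cm


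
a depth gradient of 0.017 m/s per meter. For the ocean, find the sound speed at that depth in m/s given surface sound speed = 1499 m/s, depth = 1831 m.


1530.127 m/s


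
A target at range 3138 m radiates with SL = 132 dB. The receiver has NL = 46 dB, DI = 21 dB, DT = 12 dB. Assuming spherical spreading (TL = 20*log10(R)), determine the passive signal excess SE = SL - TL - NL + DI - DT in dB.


25.07 dB


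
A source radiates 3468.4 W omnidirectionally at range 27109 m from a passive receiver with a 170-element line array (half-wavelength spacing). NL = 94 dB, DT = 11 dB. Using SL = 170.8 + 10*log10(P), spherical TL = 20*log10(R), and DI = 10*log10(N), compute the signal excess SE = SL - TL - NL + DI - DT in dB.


34.84 dB


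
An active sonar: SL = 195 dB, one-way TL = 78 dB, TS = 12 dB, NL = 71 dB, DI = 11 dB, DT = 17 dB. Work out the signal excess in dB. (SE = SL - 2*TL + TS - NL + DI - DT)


SE = SL - 2*TL + TS - NL + DI - DT = 195 - 2*78 + (12) - 71 + 11 - 17 = -26

-26 dB


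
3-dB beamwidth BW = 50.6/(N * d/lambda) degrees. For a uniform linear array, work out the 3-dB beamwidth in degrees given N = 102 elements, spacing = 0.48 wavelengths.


BW = 50.6 / (102 * 0.48) = 50.6 / 48.96 = 1.03

1.03 deg


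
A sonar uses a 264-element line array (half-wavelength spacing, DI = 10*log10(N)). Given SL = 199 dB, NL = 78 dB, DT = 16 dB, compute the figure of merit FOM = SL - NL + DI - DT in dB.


Step 1: DI = 10*log10(264) = 24.22 dB
Step 2: FOM = SL - NL + DI - DT = 199 - 78 + 24.22 - 16 = 129.22

129.22 dB


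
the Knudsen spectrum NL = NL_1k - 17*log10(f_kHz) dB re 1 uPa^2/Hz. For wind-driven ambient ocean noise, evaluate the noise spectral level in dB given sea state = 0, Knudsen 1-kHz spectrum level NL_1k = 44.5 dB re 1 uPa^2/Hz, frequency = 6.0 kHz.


31.27 dB


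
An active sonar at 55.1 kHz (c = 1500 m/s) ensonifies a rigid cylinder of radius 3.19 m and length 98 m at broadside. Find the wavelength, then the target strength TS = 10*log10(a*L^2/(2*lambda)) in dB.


Step 1: lambda = c/f = 1500/55100 = 0.02722 m
Step 2: TS = 10*log10(a*L^2/(2*lambda)) = 10*log10(3.19*98^2/(2*0.02722)) = 57.5

57.5 dB


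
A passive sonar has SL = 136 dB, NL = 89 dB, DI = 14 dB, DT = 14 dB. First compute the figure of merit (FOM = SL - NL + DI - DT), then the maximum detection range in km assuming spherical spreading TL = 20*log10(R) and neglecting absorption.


Step 1: FOM = SL - NL + DI - DT = 136 - 89 + 14 - 14 = 47 dB
Step 2: at max range FOM = TL = 20*log10(R), so R = 10^(47/20) = 223.87 m = 0.22 km

0.22 km


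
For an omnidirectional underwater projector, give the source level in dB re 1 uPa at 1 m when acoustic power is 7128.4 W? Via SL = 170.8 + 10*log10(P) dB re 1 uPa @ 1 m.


SL = 170.8 + 10*log10(7128.4) = 170.8 + 38.53 = 209.33

209.33 dB


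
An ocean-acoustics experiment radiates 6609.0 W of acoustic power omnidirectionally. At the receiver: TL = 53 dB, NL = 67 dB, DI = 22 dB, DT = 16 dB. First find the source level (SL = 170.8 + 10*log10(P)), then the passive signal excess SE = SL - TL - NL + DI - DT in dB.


Step 1: SL = 170.8 + 10*log10(6609.0) = 209.0 dB
Step 2: SE = SL - TL - NL + DI - DT = 209.0 - 53 - 67 + 22 - 16 = 95.0

95.0 dB


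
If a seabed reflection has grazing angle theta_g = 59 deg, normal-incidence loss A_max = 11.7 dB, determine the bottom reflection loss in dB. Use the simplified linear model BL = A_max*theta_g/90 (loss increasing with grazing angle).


BL = A_max * theta_g / 90 = 11.7 * 59 / 90 = 7.67

7.67 dB


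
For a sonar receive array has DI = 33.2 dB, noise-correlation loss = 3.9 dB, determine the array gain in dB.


AG = DI - L_corr = 33.2 - 3.9 = 29.3

29.3 dB


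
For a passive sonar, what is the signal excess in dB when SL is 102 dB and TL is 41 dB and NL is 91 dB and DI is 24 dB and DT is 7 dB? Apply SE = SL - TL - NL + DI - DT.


-13 dB


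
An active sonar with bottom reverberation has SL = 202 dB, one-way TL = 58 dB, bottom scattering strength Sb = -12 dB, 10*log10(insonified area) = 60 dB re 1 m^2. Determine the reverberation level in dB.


RL = SL - 2*TL + Sb + 10*log10(A) = 202 - 2*58 + (-12) + 60 = 134

134 dB


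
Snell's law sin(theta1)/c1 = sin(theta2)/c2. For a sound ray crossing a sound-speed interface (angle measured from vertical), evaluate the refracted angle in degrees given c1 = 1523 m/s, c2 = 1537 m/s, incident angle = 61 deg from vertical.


sin(theta2) = (c2/c1)*sin(theta1) = (1537/1523)*sin(61 deg) = 0.88266
theta2 = arcsin(0.88266) = 61.96

61.96 deg


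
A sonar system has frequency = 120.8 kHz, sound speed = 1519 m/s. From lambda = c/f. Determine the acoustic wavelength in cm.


1.26 cm


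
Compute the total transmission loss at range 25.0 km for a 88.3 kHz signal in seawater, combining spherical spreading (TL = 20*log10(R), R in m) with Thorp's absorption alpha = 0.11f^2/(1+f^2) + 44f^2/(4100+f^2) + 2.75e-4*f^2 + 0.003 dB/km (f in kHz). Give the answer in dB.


Step 1 (Thorp): alpha = 0.11*7796.89/(1+7796.89) + 44*7796.89/(4100+7796.89) + 2.75e-4*7796.89 + 0.003 = 31.0935 dB/km
Step 2: TL_spread = 20*log10(25000) = 87.96 dB
Step 3: TL_abs = alpha*R = 31.0935 * 25.0 = 777.34 dB
Step 4: TL_total = 87.96 + 777.34 = 865.3

865.3 dB
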